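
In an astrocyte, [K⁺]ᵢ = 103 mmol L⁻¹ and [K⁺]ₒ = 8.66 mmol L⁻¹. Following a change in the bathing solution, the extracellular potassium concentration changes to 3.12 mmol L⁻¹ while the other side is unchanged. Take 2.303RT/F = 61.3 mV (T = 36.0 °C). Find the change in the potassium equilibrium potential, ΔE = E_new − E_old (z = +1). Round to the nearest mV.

-27 mV

E_old = (61.3/1)·log₁₀(8.66/103) = -65.92 mV
E_new = (61.3/1)·log₁₀(3.12/103) = -93.10 mV
ΔE = -93.10 − (-65.92) = -27.18 mV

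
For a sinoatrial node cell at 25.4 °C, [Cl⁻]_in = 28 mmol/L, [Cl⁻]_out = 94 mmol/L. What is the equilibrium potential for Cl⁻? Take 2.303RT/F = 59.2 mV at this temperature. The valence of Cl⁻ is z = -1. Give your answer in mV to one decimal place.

-31.1 mV

E = (59.2/z) · log₁₀([Cl⁻]_out/[Cl⁻]_in) with z = -1.
For an anion, dividing by z = -1 reverses the sign.
= (59.2/-1) · log₁₀(94/28) = -59.20 · log₁₀(3.357)
= -59.20 · (0.5260) = -31.14 mV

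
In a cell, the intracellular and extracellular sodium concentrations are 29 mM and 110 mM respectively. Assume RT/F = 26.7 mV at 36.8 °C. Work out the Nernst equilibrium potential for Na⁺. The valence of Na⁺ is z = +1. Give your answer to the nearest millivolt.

36 mV

E = (26.7/z) · ln([Na⁺]_out/[Na⁺]_in) with z = +1.
= (26.7/1) · ln(110/29) = 26.70 · ln(3.793)
= 26.70 · (1.3332) = 35.60 mV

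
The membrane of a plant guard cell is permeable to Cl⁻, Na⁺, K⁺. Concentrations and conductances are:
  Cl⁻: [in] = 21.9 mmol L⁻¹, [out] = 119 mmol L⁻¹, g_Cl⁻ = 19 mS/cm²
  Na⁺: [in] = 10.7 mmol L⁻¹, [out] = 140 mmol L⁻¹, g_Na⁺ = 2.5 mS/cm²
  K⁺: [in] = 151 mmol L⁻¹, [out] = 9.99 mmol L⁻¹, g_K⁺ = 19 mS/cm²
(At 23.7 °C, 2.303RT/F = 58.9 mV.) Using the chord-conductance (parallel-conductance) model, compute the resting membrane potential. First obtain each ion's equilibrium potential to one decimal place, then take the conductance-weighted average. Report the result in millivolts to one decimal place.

E_Cl⁻ = (58.9/-1)·log₁₀(119/21.9) = -43.3 mV
E_Na⁺ = (58.9/1)·log₁₀(140/10.7) = 65.8 mV
E_K⁺ = (58.9/1)·log₁₀(9.99/151) = -69.5 mV
Vm = (Σ gᵢEᵢ)/(Σ gᵢ) = (19·-43.3 + 2.5·65.8 + 19·-69.5) / (19 + 2.5 + 19)
= -1978.70 / 40.5 = -48.86 mV

-48.9 mV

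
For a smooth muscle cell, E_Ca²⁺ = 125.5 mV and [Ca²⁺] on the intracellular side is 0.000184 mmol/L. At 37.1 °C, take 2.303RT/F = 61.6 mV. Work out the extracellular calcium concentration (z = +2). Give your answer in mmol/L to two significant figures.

2.2 mmol/L

Nernst: E = (61.6/2) · log₁₀([out]/[in]), so log₁₀([out]/[in]) = 125.5 × 2 / 61.6 = 4.0747.
[out]/[in] = 10^(4.0747) = 1.188e+04.
[out] = 1.188e+04 × 0.000184 = 2.185 mmol/L.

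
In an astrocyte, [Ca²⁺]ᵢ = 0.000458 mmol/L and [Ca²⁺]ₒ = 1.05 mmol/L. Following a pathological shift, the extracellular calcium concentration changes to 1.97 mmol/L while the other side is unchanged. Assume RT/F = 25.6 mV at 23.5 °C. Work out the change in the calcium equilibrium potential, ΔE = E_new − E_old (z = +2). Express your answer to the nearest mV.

E_old = (25.6/2)·ln(1.05/0.000458) = 99.04 mV
E_new = (25.6/2)·ln(1.97/0.000458) = 107.09 mV
ΔE = 107.09 − (99.04) = 8.05 mV

8 mV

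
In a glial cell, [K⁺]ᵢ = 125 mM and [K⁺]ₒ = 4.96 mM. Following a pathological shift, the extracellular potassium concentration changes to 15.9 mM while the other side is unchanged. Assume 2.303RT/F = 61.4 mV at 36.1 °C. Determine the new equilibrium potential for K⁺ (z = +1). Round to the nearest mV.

After the shift: [K⁺]_out = 15.9, [K⁺]_in = 125 mM.
E_new = (61.4/1)·log₁₀(15.9/125) = 61.40 · (-0.8955) = -54.98 mV

-55 mV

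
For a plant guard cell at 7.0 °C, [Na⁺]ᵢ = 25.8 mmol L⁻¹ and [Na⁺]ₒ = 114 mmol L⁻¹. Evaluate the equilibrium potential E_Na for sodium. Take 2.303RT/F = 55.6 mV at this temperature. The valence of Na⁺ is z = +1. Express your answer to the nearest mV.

E = (55.6/z) · log₁₀([Na⁺]_out/[Na⁺]_in) with z = +1.
= (55.6/1) · log₁₀(114/25.8) = 55.60 · log₁₀(4.419)
= 55.60 · (0.6453) = 35.88 mV

36 mV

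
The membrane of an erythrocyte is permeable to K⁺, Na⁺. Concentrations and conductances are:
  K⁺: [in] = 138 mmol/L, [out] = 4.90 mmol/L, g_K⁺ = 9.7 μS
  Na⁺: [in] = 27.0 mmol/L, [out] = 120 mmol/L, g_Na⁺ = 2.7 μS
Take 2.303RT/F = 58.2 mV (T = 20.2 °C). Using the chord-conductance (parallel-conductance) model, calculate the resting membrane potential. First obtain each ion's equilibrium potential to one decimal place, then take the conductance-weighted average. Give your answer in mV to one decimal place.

-57.8 mV

E_K⁺ = (58.2/1)·log₁₀(4.90/138) = -84.4 mV
E_Na⁺ = (58.2/1)·log₁₀(120/27.0) = 37.7 mV
Vm = (Σ gᵢEᵢ)/(Σ gᵢ) = (9.7·-84.4 + 2.7·37.7) / (9.7 + 2.7)
= -716.89 / 12.4 = -57.81 mV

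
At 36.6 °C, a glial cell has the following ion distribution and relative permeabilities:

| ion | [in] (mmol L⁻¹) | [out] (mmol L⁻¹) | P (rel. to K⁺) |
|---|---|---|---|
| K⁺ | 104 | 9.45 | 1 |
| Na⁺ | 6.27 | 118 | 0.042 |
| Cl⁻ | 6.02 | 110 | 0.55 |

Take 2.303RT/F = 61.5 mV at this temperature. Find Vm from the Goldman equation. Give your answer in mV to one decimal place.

-59.6 mV

Vm = 61.5 · log₁₀[(Σ P·[cation]ₒ + Σ P·[anion]ᵢ) / (Σ P·[cation]ᵢ + Σ P·[anion]ₒ)]
Numerator = 1×9.45 + 0.042×118 + 0.55×6.02 = 17.72
Denominator = 1×104 + 0.042×6.27 + 0.55×110 = 164.8
Vm = 61.5 · log₁₀(0.10753) = 61.5 × (-0.9685) = -59.56 mV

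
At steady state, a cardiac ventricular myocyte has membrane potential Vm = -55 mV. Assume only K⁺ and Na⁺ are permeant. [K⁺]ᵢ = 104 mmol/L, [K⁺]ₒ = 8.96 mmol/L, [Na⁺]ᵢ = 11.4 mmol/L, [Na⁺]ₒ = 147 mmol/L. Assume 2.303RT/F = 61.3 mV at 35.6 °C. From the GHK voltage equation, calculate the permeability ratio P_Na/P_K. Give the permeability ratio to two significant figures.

0.029

Let α = P_Na/P_K. GHK: Vm = 61.3·log₁₀[(Kₒ + α·Naₒ)/(Kᵢ + α·Naᵢ)].
10^(Vm/61.3) = 10^(-55.0/61.3) = 0.1267
So 0.1267·(Kᵢ + α·Naᵢ) = Kₒ + α·Naₒ → α = (0.1267·104.0 − 8.96) / (147.0 − 0.1267·11.4)
α = (13.18 − 8.96) / (147.0 − 1.444) = 4.217/145.6 = 0.02897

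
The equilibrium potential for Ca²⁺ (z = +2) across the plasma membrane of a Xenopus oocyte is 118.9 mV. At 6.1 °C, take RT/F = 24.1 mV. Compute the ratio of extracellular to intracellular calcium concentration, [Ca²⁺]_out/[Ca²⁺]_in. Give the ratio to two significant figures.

19000

ln([out]/[in]) = E·z/(24.1) = 118.9 × 2 / 24.1 = 9.8672
[out]/[in] = e^(9.8672) = 1.929e+04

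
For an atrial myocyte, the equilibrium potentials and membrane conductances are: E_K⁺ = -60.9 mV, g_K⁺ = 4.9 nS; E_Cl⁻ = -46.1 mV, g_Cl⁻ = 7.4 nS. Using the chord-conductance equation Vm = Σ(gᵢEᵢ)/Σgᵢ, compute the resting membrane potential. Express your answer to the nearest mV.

Σ gᵢEᵢ = 4.9·(-60.9) + 7.4·(-46.1) = -639.55
Σ gᵢ = 4.9 + 7.4 = 12.3
Vm = -639.55 / 12.3 = -52.00 mV

-52 mV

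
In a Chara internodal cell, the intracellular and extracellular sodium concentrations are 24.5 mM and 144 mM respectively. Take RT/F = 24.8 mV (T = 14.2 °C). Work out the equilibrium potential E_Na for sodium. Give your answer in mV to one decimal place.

E = (24.8/z) · ln([Na⁺]_out/[Na⁺]_in) with z = +1.
= (24.8/1) · ln(144/24.5) = 24.80 · ln(5.878)
= 24.80 · (1.7711) = 43.92 mV

43.9 mV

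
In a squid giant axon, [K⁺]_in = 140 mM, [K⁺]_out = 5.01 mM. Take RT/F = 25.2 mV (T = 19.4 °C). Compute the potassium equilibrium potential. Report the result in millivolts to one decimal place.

E = (25.2/z) · ln([K⁺]_out/[K⁺]_in) with z = +1.
= (25.2/1) · ln(5.01/140) = 25.20 · ln(0.03579)
= 25.20 · (-3.3302) = -83.92 mV

-83.9 mV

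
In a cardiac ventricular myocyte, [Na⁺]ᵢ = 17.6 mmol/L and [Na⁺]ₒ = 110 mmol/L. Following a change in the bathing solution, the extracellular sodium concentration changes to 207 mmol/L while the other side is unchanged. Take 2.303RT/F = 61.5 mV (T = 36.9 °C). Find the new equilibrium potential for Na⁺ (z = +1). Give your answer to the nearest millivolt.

After the shift: [Na⁺]_out = 207, [Na⁺]_in = 17.6 mmol/L.
E_new = (61.5/1)·log₁₀(207/17.6) = 61.50 · (1.0705) = 65.83 mV

66 mV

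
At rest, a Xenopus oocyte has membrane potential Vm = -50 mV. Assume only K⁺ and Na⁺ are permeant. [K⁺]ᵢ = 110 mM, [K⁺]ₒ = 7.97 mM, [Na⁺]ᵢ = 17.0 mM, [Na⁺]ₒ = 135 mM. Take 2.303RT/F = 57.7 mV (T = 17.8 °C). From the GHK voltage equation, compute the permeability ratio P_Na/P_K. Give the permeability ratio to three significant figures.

Let α = P_Na/P_K. GHK: Vm = 57.7·log₁₀[(Kₒ + α·Naₒ)/(Kᵢ + α·Naᵢ)].
10^(Vm/57.7) = 10^(-50.0/57.7) = 0.13597
So 0.13597·(Kᵢ + α·Naᵢ) = Kₒ + α·Naₒ → α = (0.13597·110.0 − 7.97) / (135.0 − 0.13597·17.0)
α = (14.96 − 7.97) / (135.0 − 2.312) = 6.987/132.7 = 0.05266

0.0527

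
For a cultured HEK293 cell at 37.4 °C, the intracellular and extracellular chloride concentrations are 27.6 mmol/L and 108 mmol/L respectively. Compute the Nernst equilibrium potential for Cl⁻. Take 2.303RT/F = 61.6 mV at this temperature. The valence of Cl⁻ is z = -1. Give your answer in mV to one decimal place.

E = (61.6/z) · log₁₀([Cl⁻]_out/[Cl⁻]_in) with z = -1.
For an anion, dividing by z = -1 reverses the sign.
= (61.6/-1) · log₁₀(108/27.6) = -61.60 · log₁₀(3.913)
= -61.60 · (0.5925) = -36.50 mV

-36.5 mV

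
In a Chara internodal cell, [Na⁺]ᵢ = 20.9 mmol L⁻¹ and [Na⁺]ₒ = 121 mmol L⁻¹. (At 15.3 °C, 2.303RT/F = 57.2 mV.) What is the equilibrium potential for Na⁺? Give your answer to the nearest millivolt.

E = (57.2/z) · log₁₀([Na⁺]_out/[Na⁺]_in) with z = +1.
= (57.2/1) · log₁₀(121/20.9) = 57.20 · log₁₀(5.789)
= 57.20 · (0.7626) = 43.62 mV

44 mV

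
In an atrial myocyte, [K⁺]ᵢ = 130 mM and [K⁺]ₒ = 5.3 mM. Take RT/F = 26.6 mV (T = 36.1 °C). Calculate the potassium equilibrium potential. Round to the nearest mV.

E = (26.6/z) · ln([K⁺]_out/[K⁺]_in) with z = +1.
= (26.6/1) · ln(5.3/130) = 26.60 · ln(0.04077)
= 26.60 · (-3.1998) = -85.12 mV

-85 mV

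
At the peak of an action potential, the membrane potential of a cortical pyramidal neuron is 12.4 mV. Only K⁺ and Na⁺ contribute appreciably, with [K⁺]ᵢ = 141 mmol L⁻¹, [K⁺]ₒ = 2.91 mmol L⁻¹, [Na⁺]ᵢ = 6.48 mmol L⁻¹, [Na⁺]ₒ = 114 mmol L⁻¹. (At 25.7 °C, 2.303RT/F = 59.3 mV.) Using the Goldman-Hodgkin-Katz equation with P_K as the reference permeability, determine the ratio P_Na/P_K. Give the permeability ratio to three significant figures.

2.18

Let α = P_Na/P_K. GHK: Vm = 59.3·log₁₀[(Kₒ + α·Naₒ)/(Kᵢ + α·Naᵢ)].
10^(Vm/59.3) = 10^(12.4/59.3) = 1.6185
So 1.6185·(Kᵢ + α·Naᵢ) = Kₒ + α·Naₒ → α = (1.6185·141.0 − 2.91) / (114.0 − 1.6185·6.48)
α = (228.2 − 2.91) / (114.0 − 10.49) = 225.3/103.5 = 2.177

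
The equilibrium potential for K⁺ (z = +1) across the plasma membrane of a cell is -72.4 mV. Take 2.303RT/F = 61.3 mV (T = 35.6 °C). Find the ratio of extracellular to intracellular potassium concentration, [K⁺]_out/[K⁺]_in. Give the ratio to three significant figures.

log₁₀([out]/[in]) = E·z/(61.3) = -72.4 × 1 / 61.3 = -1.1811
[out]/[in] = 10^(-1.1811) = 0.06591

0.0659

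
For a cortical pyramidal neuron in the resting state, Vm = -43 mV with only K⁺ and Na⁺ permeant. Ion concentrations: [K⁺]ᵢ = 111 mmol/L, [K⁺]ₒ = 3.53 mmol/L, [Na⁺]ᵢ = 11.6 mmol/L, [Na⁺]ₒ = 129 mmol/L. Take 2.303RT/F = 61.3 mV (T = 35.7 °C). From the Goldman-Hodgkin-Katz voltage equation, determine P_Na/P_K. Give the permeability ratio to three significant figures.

Let α = P_Na/P_K. GHK: Vm = 61.3·log₁₀[(Kₒ + α·Naₒ)/(Kᵢ + α·Naᵢ)].
10^(Vm/61.3) = 10^(-43.0/61.3) = 0.19885
So 0.19885·(Kᵢ + α·Naᵢ) = Kₒ + α·Naₒ → α = (0.19885·111.0 − 3.53) / (129.0 − 0.19885·11.6)
α = (22.07 − 3.53) / (129.0 − 2.307) = 18.54/126.7 = 0.1464

0.146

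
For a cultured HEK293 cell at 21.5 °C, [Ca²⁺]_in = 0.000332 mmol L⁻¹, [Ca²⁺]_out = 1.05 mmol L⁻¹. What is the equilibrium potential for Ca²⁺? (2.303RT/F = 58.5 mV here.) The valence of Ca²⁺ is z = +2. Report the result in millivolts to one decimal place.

E = (58.5/z) · log₁₀([Ca²⁺]_out/[Ca²⁺]_in) with z = +2.
= (58.5/2) · log₁₀(1.05/0.000332) = 29.25 · log₁₀(3163)
= 29.25 · (3.5001) = 102.38 mV

102.4 mV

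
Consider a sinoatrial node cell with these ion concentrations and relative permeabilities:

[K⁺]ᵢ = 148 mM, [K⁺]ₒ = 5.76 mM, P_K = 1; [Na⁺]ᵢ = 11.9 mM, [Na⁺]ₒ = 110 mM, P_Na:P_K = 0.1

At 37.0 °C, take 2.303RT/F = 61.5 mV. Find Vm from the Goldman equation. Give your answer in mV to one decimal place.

-58.4 mV

Vm = 61.5 · log₁₀[(Σ P·[cation]ₒ + Σ P·[anion]ᵢ) / (Σ P·[cation]ᵢ + Σ P·[anion]ₒ)]
Numerator = 1×5.76 + 0.1×110 = 16.76
Denominator = 1×148 + 0.1×11.9 = 149.2
Vm = 61.5 · log₁₀(0.11234) = 61.5 × (-0.9495) = -58.39 mV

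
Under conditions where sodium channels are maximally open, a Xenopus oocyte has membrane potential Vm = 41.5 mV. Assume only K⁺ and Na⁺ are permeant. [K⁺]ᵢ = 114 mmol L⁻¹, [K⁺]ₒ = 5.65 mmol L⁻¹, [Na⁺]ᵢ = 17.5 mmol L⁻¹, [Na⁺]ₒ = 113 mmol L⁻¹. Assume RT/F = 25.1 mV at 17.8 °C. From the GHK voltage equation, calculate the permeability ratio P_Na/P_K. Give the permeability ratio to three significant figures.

27.4

Let α = P_Na/P_K. GHK: Vm = 25.1·ln[(Kₒ + α·Naₒ)/(Kᵢ + α·Naᵢ)].
e^(Vm/25.1) = e^(41.5/25.1) = 5.2246
So 5.2246·(Kᵢ + α·Naᵢ) = Kₒ + α·Naₒ → α = (5.2246·114.0 − 5.65) / (113.0 − 5.2246·17.5)
α = (595.6 − 5.65) / (113.0 − 91.43) = 590/21.57 = 27.35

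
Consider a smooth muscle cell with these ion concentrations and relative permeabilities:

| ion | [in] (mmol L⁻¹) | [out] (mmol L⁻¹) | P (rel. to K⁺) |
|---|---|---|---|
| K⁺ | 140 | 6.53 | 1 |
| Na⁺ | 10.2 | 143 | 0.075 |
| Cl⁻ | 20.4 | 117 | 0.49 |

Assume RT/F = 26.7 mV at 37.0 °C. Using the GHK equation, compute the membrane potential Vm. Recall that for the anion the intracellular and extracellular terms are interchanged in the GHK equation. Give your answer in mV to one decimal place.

-53.0 mV

Vm = 26.7 · ln[(Σ P·[cation]ₒ + Σ P·[anion]ᵢ) / (Σ P·[cation]ᵢ + Σ P·[anion]ₒ)]
Numerator = 1×6.53 + 0.075×143 + 0.49×20.4 = 27.25
Denominator = 1×140 + 0.075×10.2 + 0.49×117 = 198.1
Vm = 26.7 · ln(0.13757) = 26.7 × (-1.9837) = -52.96 mV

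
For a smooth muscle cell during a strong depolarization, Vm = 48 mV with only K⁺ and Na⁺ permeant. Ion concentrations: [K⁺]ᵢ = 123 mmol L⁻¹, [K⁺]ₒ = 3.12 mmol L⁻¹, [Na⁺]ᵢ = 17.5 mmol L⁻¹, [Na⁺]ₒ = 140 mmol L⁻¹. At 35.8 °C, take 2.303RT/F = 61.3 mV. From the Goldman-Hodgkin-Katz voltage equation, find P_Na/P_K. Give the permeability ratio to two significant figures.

22

Let α = P_Na/P_K. GHK: Vm = 61.3·log₁₀[(Kₒ + α·Naₒ)/(Kᵢ + α·Naᵢ)].
10^(Vm/61.3) = 10^(48.0/61.3) = 6.0678
So 6.0678·(Kᵢ + α·Naᵢ) = Kₒ + α·Naₒ → α = (6.0678·123.0 − 3.12) / (140.0 − 6.0678·17.5)
α = (746.3 − 3.12) / (140.0 − 106.2) = 743.2/33.81 = 21.98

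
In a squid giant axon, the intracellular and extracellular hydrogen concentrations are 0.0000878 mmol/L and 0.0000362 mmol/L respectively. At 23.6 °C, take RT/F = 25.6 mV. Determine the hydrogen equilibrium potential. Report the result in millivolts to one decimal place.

E = (25.6/z) · ln([H⁺]_out/[H⁺]_in) with z = +1.
= (25.6/1) · ln(0.0000362/0.0000878) = 25.60 · ln(0.4123)
= 25.60 · (-0.8860) = -22.68 mV

-22.7 mV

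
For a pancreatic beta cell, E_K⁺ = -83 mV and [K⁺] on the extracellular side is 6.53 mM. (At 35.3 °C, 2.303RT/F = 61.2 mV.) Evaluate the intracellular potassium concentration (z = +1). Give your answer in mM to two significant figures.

150 mM

Nernst: E = (61.2/1) · log₁₀([out]/[in]), so log₁₀([out]/[in]) = -83.0 × 1 / 61.2 = -1.3562.
[out]/[in] = 10^(-1.3562) = 0.04403.
[in] = 6.53 / 0.04403 = 148.3 mM.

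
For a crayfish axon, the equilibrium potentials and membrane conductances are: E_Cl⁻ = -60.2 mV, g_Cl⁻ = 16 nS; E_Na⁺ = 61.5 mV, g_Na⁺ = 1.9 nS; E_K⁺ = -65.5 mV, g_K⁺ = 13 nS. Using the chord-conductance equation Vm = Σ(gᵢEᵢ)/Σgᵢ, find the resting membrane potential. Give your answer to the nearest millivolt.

-55 mV

Σ gᵢEᵢ = 16·(-60.2) + 1.9·(61.5) + 13·(-65.5) = -1697.85
Σ gᵢ = 16 + 1.9 + 13 = 30.9
Vm = -1697.85 / 30.9 = -54.95 mV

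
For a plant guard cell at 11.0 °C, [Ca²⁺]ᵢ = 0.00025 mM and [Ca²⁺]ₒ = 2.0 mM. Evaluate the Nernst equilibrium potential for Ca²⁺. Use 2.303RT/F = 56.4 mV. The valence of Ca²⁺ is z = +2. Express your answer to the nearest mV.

E = (56.4/z) · log₁₀([Ca²⁺]_out/[Ca²⁺]_in) with z = +2.
= (56.4/2) · log₁₀(2.0/0.00025) = 28.20 · log₁₀(8000)
= 28.20 · (3.9031) = 110.07 mV

110 mV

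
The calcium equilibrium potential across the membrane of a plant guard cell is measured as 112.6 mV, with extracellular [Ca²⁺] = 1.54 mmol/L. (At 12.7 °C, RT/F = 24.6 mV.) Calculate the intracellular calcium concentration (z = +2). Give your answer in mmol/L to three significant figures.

Nernst: E = (24.6/2) · ln([out]/[in]), so ln([out]/[in]) = 112.6 × 2 / 24.6 = 9.1545.
[out]/[in] = e^(9.1545) = 9457.
[in] = 1.54 / 9457 = 0.0001628 mmol/L.

0.000163 mmol/L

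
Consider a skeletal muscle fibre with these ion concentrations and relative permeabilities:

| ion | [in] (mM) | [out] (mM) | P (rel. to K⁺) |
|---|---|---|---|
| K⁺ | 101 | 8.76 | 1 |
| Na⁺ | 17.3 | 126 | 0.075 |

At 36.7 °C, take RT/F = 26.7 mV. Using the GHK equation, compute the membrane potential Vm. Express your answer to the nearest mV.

Vm = 26.7 · ln[(Σ P·[cation]ₒ + Σ P·[anion]ᵢ) / (Σ P·[cation]ᵢ + Σ P·[anion]ₒ)]
Numerator = 1×8.76 + 0.075×126 = 18.21
Denominator = 1×101 + 0.075×17.3 = 102.3
Vm = 26.7 · ln(0.17801) = 26.7 × (-1.7259) = -46.08 mV

-46 mV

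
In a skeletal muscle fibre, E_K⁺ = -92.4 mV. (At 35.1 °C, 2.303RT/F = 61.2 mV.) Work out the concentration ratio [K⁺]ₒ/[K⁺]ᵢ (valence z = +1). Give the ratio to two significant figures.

log₁₀([out]/[in]) = E·z/(61.2) = -92.4 × 1 / 61.2 = -1.5098
[out]/[in] = 10^(-1.5098) = 0.03092

0.031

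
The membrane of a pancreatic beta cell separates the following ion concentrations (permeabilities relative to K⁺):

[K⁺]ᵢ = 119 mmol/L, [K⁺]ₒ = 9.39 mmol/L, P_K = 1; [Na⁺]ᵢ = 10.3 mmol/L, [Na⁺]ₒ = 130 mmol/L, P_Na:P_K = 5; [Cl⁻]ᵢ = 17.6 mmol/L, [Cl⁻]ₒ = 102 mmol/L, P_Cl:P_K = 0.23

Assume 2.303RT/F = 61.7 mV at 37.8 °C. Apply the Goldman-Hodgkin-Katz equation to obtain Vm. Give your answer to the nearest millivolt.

33 mV

Vm = 61.7 · log₁₀[(Σ P·[cation]ₒ + Σ P·[anion]ᵢ) / (Σ P·[cation]ᵢ + Σ P·[anion]ₒ)]
Numerator = 1×9.39 + 5×130 + 0.23×17.6 = 663.4
Denominator = 1×119 + 5×10.3 + 0.23×102 = 194
Vm = 61.7 · log₁₀(3.4205) = 61.7 × (0.5341) = 32.95 mV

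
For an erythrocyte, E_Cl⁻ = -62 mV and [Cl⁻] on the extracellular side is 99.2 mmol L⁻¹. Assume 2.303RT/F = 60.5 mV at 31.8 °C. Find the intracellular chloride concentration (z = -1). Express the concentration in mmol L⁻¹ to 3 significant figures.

Nernst: E = (60.5/-1) · log₁₀([out]/[in]), so log₁₀([out]/[in]) = -62.0 × -1 / 60.5 = 1.0248.
[out]/[in] = 10^(1.0248) = 10.59.
[in] = 99.2 / 10.59 = 9.37 mmol L⁻¹.

9.37 mmol L⁻¹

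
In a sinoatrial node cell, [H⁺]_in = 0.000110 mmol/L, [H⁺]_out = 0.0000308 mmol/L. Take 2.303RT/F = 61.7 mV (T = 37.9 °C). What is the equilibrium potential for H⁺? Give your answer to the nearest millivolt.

-34 mV

E = (61.7/z) · log₁₀([H⁺]_out/[H⁺]_in) with z = +1.
= (61.7/1) · log₁₀(0.0000308/0.000110) = 61.70 · log₁₀(0.28)
= 61.70 · (-0.5528) = -34.11 mV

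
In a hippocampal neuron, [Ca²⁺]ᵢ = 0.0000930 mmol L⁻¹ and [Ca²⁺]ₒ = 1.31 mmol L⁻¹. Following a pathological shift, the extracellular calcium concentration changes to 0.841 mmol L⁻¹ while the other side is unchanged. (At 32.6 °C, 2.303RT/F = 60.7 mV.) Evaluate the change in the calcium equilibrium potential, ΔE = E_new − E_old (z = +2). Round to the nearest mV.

E_old = (60.7/2)·log₁₀(1.31/0.0000930) = 125.92 mV
E_new = (60.7/2)·log₁₀(0.841/0.0000930) = 120.07 mV
ΔE = 120.07 − (125.92) = -5.84 mV

-6 mV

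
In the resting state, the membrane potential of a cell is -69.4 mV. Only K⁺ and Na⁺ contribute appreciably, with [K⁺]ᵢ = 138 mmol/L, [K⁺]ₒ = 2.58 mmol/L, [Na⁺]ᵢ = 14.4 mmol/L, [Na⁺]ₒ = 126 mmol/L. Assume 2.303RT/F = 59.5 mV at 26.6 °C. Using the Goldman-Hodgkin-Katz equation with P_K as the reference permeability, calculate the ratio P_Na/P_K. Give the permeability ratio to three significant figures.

Let α = P_Na/P_K. GHK: Vm = 59.5·log₁₀[(Kₒ + α·Naₒ)/(Kᵢ + α·Naᵢ)].
10^(Vm/59.5) = 10^(-69.4/59.5) = 0.068173
So 0.068173·(Kᵢ + α·Naᵢ) = Kₒ + α·Naₒ → α = (0.068173·138.0 − 2.58) / (126.0 − 0.068173·14.4)
α = (9.408 − 2.58) / (126.0 − 0.9817) = 6.828/125 = 0.05462

0.0546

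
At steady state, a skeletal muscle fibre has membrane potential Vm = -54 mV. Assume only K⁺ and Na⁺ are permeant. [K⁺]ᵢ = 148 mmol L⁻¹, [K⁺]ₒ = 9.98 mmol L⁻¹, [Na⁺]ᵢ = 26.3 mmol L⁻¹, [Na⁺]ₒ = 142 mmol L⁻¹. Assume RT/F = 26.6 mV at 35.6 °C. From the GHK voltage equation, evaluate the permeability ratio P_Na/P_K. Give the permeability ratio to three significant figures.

0.0683

Let α = P_Na/P_K. GHK: Vm = 26.6·ln[(Kₒ + α·Naₒ)/(Kᵢ + α·Naᵢ)].
e^(Vm/26.6) = e^(-54.0/26.6) = 0.13133
So 0.13133·(Kᵢ + α·Naᵢ) = Kₒ + α·Naₒ → α = (0.13133·148.0 − 9.98) / (142.0 − 0.13133·26.3)
α = (19.44 − 9.98) / (142.0 − 3.454) = 9.456/138.5 = 0.06825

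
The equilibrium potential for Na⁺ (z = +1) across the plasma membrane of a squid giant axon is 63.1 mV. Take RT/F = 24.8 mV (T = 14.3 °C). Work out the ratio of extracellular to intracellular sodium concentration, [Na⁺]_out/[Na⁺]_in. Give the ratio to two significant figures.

13

ln([out]/[in]) = E·z/(24.8) = 63.1 × 1 / 24.8 = 2.5444
[out]/[in] = e^(2.5444) = 12.74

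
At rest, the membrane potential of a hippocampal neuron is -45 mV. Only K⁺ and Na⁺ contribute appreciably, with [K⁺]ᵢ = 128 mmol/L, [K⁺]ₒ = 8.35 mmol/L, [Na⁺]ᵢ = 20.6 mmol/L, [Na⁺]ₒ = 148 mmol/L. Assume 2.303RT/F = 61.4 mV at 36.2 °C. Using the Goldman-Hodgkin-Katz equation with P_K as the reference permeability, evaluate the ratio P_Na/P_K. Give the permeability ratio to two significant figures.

Let α = P_Na/P_K. GHK: Vm = 61.4·log₁₀[(Kₒ + α·Naₒ)/(Kᵢ + α·Naᵢ)].
10^(Vm/61.4) = 10^(-45.0/61.4) = 0.18497
So 0.18497·(Kᵢ + α·Naᵢ) = Kₒ + α·Naₒ → α = (0.18497·128.0 − 8.35) / (148.0 − 0.18497·20.6)
α = (23.68 − 8.35) / (148.0 − 3.81) = 15.33/144.2 = 0.1063

0.11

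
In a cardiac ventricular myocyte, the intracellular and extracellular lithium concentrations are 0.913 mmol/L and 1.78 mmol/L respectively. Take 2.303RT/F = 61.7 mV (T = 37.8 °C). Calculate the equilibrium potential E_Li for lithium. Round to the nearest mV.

18 mV

E = (61.7/z) · log₁₀([Li⁺]_out/[Li⁺]_in) with z = +1.
= (61.7/1) · log₁₀(1.78/0.913) = 61.70 · log₁₀(1.95)
= 61.70 · (0.2899) = 17.89 mV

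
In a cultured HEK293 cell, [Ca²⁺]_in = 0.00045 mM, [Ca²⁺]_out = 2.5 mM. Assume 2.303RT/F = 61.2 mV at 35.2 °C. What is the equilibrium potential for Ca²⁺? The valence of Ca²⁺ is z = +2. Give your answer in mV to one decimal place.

E = (61.2/z) · log₁₀([Ca²⁺]_out/[Ca²⁺]_in) with z = +2.
= (61.2/2) · log₁₀(2.5/0.00045) = 30.60 · log₁₀(5556)
= 30.60 · (3.7447) = 114.59 mV

114.6 mV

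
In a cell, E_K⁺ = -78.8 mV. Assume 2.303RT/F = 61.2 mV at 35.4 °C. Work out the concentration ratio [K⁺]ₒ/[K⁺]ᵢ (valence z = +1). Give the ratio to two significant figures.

log₁₀([out]/[in]) = E·z/(61.2) = -78.8 × 1 / 61.2 = -1.2876
[out]/[in] = 10^(-1.2876) = 0.05157

0.052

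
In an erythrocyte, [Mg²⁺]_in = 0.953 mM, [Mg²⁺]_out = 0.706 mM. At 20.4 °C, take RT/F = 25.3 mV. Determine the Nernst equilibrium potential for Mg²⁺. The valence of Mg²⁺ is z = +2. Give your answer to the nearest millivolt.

E = (25.3/z) · ln([Mg²⁺]_out/[Mg²⁺]_in) with z = +2.
= (25.3/2) · ln(0.706/0.953) = 12.65 · ln(0.7408)
= 12.65 · (-0.3000) = -3.79 mV

-4 mV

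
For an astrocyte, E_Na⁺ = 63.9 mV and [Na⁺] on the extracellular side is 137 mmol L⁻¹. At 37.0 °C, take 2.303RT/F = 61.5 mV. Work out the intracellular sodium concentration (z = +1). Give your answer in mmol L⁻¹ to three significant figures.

Nernst: E = (61.5/1) · log₁₀([out]/[in]), so log₁₀([out]/[in]) = 63.9 × 1 / 61.5 = 1.0390.
[out]/[in] = 10^(1.0390) = 10.94.
[in] = 137 / 10.94 = 12.52 mmol L⁻¹.

12.5 mmol L⁻¹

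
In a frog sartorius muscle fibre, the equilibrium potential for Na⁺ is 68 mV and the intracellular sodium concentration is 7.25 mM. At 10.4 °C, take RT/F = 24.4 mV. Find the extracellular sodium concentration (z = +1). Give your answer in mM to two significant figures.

Nernst: E = (24.4/1) · ln([out]/[in]), so ln([out]/[in]) = 68.0 × 1 / 24.4 = 2.7869.
[out]/[in] = e^(2.7869) = 16.23.
[out] = 16.23 × 7.25 = 117.7 mM.

120 mM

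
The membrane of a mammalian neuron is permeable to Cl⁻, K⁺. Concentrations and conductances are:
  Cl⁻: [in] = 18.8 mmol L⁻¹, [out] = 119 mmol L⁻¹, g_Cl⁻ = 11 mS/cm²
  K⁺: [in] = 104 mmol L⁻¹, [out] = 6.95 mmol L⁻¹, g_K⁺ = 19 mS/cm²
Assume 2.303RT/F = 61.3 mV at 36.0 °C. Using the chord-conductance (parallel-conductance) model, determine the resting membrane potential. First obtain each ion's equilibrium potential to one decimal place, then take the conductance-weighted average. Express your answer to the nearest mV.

-64 mV

E_Cl⁻ = (61.3/-1)·log₁₀(119/18.8) = -49.1 mV
E_K⁺ = (61.3/1)·log₁₀(6.95/104) = -72.0 mV
Vm = (Σ gᵢEᵢ)/(Σ gᵢ) = (11·-49.1 + 19·-72.0) / (11 + 19)
= -1908.10 / 30 = -63.60 mV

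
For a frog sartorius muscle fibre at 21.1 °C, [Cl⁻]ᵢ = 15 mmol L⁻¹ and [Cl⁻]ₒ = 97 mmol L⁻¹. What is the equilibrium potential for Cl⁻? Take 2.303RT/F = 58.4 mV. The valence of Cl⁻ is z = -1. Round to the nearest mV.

E = (58.4/z) · log₁₀([Cl⁻]_out/[Cl⁻]_in) with z = -1.
For an anion, dividing by z = -1 reverses the sign.
= (58.4/-1) · log₁₀(97/15) = -58.40 · log₁₀(6.467)
= -58.40 · (0.8107) = -47.34 mV

-47 mV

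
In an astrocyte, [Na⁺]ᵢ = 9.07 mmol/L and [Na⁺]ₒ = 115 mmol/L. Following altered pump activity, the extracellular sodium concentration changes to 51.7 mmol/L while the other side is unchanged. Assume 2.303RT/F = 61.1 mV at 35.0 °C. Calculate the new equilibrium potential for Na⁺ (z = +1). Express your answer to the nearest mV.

After the shift: [Na⁺]_out = 51.7, [Na⁺]_in = 9.07 mmol/L.
E_new = (61.1/1)·log₁₀(51.7/9.07) = 61.10 · (0.7559) = 46.18 mV

46 mV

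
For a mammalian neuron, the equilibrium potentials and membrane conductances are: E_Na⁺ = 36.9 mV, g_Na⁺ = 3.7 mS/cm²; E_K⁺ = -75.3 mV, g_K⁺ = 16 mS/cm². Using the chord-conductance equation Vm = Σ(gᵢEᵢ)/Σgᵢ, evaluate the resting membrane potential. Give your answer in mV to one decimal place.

-54.2 mV

Σ gᵢEᵢ = 3.7·(36.9) + 16·(-75.3) = -1068.27
Σ gᵢ = 3.7 + 16 = 19.7
Vm = -1068.27 / 19.7 = -54.23 mV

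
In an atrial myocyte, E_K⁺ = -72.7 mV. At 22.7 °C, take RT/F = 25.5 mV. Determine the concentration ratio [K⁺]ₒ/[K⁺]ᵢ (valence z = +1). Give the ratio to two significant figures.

ln([out]/[in]) = E·z/(25.5) = -72.7 × 1 / 25.5 = -2.8510
[out]/[in] = e^(-2.8510) = 0.05779

0.058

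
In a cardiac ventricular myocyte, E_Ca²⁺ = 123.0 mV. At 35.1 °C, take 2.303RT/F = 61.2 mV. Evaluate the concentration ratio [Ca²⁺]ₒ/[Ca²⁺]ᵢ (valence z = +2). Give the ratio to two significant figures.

10000

log₁₀([out]/[in]) = E·z/(61.2) = 123.0 × 2 / 61.2 = 4.0196
[out]/[in] = 10^(4.0196) = 1.046e+04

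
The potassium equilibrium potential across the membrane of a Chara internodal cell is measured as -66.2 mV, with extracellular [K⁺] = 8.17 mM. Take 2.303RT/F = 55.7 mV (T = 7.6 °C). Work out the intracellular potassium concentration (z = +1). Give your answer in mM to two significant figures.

Nernst: E = (55.7/1) · log₁₀([out]/[in]), so log₁₀([out]/[in]) = -66.2 × 1 / 55.7 = -1.1885.
[out]/[in] = 10^(-1.1885) = 0.06479.
[in] = 8.17 / 0.06479 = 126.1 mM.

130 mM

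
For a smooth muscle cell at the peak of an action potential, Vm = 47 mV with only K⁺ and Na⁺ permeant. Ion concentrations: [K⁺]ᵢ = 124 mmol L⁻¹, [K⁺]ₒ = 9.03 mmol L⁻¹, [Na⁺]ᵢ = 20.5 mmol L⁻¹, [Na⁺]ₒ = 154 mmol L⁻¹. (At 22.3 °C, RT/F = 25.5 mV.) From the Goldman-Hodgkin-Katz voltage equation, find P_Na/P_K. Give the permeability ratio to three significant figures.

31.6

Let α = P_Na/P_K. GHK: Vm = 25.5·ln[(Kₒ + α·Naₒ)/(Kᵢ + α·Naᵢ)].
e^(Vm/25.5) = e^(47.0/25.5) = 6.3163
So 6.3163·(Kᵢ + α·Naᵢ) = Kₒ + α·Naₒ → α = (6.3163·124.0 − 9.03) / (154.0 − 6.3163·20.5)
α = (783.2 − 9.03) / (154.0 − 129.5) = 774.2/24.52 = 31.58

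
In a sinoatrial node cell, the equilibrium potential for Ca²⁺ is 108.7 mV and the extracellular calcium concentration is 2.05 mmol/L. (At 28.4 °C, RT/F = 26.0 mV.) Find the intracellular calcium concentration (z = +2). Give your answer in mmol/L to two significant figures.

Nernst: E = (26.0/2) · ln([out]/[in]), so ln([out]/[in]) = 108.7 × 2 / 26.0 = 8.3615.
[out]/[in] = e^(8.3615) = 4279.
[in] = 2.05 / 4279 = 0.0004791 mmol/L.

0.00048 mmol/L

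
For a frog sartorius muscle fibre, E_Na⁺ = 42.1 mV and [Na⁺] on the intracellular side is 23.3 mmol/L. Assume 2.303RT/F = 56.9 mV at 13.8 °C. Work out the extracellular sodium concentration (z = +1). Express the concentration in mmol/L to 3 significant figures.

128 mmol/L

Nernst: E = (56.9/1) · log₁₀([out]/[in]), so log₁₀([out]/[in]) = 42.1 × 1 / 56.9 = 0.7399.
[out]/[in] = 10^(0.7399) = 5.494.
[out] = 5.494 × 23.3 = 128 mmol/L.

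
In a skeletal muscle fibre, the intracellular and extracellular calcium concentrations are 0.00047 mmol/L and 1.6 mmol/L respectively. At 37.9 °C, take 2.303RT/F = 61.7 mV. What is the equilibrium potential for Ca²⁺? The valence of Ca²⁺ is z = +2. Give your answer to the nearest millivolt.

109 mV

E = (61.7/z) · log₁₀([Ca²⁺]_out/[Ca²⁺]_in) with z = +2.
= (61.7/2) · log₁₀(1.6/0.00047) = 30.85 · log₁₀(3404)
= 30.85 · (3.5320) = 108.96 mV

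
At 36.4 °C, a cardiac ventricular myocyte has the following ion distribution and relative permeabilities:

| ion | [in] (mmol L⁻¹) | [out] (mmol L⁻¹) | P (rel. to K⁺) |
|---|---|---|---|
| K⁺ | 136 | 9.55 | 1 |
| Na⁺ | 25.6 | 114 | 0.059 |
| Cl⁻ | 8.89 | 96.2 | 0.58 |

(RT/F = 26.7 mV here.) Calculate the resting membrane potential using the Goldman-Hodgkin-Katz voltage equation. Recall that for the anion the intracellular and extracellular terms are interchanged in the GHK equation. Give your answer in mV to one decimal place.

-58.7 mV

Vm = 26.7 · ln[(Σ P·[cation]ₒ + Σ P·[anion]ᵢ) / (Σ P·[cation]ᵢ + Σ P·[anion]ₒ)]
Numerator = 1×9.55 + 0.059×114 + 0.58×8.89 = 21.43
Denominator = 1×136 + 0.059×25.6 + 0.58×96.2 = 193.3
Vm = 26.7 · ln(0.11087) = 26.7 × (-2.1994) = -58.72 mV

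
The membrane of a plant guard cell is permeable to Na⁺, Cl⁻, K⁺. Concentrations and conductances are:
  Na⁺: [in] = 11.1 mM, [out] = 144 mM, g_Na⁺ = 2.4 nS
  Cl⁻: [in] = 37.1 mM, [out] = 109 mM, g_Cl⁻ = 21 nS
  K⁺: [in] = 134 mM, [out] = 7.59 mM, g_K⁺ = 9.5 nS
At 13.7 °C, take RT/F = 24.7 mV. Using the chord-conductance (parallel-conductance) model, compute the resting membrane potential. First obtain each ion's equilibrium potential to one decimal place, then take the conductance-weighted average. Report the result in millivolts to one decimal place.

E_Na⁺ = (24.7/1)·ln(144/11.1) = 63.3 mV
E_Cl⁻ = (24.7/-1)·ln(109/37.1) = -26.6 mV
E_K⁺ = (24.7/1)·ln(7.59/134) = -70.9 mV
Vm = (Σ gᵢEᵢ)/(Σ gᵢ) = (2.4·63.3 + 21·-26.6 + 9.5·-70.9) / (2.4 + 21 + 9.5)
= -1080.23 / 32.9 = -32.83 mV

-32.8 mV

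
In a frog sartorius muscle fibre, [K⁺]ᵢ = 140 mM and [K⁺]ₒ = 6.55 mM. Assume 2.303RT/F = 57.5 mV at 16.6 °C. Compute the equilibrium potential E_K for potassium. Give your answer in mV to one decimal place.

E = (57.5/z) · log₁₀([K⁺]_out/[K⁺]_in) with z = +1.
= (57.5/1) · log₁₀(6.55/140) = 57.50 · log₁₀(0.04679)
= 57.50 · (-1.3299) = -76.47 mV

-76.5 mV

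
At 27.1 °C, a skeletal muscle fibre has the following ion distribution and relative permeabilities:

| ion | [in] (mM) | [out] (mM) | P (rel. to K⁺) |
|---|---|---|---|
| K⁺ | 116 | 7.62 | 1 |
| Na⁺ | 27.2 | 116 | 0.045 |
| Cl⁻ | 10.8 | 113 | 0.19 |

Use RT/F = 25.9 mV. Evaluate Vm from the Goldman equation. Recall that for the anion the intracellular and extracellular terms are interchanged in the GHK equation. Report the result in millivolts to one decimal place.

Vm = 25.9 · ln[(Σ P·[cation]ₒ + Σ P·[anion]ᵢ) / (Σ P·[cation]ᵢ + Σ P·[anion]ₒ)]
Numerator = 1×7.62 + 0.045×116 + 0.19×10.8 = 14.89
Denominator = 1×116 + 0.045×27.2 + 0.19×113 = 138.7
Vm = 25.9 · ln(0.10737) = 25.9 × (-2.2314) = -57.79 mV

-57.8 mV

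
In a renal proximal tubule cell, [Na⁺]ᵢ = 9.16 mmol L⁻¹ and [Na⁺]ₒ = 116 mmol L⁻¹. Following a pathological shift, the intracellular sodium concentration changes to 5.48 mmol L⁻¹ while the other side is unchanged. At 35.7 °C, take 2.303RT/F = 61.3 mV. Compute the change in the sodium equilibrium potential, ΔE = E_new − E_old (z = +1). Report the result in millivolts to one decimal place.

13.7 mV

E_old = (61.3/1)·log₁₀(116/9.16) = 67.59 mV
E_new = (61.3/1)·log₁₀(116/5.48) = 81.26 mV
ΔE = 81.26 − (67.59) = 13.68 mV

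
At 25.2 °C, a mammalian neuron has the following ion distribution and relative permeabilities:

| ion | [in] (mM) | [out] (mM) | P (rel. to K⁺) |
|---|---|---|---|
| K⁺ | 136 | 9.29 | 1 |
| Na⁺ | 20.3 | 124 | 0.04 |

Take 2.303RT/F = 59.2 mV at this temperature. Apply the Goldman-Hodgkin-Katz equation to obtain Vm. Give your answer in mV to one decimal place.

Vm = 59.2 · log₁₀[(Σ P·[cation]ₒ + Σ P·[anion]ᵢ) / (Σ P·[cation]ᵢ + Σ P·[anion]ₒ)]
Numerator = 1×9.29 + 0.04×124 = 14.25
Denominator = 1×136 + 0.04×20.3 = 136.8
Vm = 59.2 · log₁₀(0.10416) = 59.2 × (-0.9823) = -58.15 mV

-58.2 mV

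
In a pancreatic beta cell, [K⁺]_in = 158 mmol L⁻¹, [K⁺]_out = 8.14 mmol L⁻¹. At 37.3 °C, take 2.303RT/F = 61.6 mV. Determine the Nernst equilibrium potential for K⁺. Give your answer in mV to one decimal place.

-79.3 mV

E = (61.6/z) · log₁₀([K⁺]_out/[K⁺]_in) with z = +1.
= (61.6/1) · log₁₀(8.14/158) = 61.60 · log₁₀(0.05152)
= 61.60 · (-1.2880) = -79.34 mV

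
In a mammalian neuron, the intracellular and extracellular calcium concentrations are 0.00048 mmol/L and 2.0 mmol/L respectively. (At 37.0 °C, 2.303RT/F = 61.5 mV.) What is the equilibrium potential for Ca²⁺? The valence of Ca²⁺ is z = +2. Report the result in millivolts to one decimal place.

E = (61.5/z) · log₁₀([Ca²⁺]_out/[Ca²⁺]_in) with z = +2.
= (61.5/2) · log₁₀(2.0/0.00048) = 30.75 · log₁₀(4167)
= 30.75 · (3.6198) = 111.31 mV

111.3 mV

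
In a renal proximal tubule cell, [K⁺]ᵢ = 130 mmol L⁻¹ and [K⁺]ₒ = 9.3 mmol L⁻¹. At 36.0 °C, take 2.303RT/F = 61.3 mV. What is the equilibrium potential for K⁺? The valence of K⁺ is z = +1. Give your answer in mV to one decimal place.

-70.2 mV

E = (61.3/z) · log₁₀([K⁺]_out/[K⁺]_in) with z = +1.
= (61.3/1) · log₁₀(9.3/130) = 61.30 · log₁₀(0.07154)
= 61.30 · (-1.1455) = -70.22 mV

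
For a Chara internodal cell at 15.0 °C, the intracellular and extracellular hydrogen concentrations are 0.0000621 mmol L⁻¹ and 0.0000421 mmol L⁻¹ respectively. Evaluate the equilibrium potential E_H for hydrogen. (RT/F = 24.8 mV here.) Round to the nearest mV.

E = (24.8/z) · ln([H⁺]_out/[H⁺]_in) with z = +1.
= (24.8/1) · ln(0.0000421/0.0000621) = 24.80 · ln(0.6779)
= 24.80 · (-0.3887) = -9.64 mV

-10 mV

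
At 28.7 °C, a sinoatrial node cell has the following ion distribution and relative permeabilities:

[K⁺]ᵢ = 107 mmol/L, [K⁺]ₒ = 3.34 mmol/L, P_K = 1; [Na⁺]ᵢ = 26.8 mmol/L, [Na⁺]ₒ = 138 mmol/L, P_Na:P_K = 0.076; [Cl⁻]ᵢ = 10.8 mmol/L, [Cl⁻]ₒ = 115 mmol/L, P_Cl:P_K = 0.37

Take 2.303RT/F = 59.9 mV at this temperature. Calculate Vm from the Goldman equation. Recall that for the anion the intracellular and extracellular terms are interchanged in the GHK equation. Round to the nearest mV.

Vm = 59.9 · log₁₀[(Σ P·[cation]ₒ + Σ P·[anion]ᵢ) / (Σ P·[cation]ᵢ + Σ P·[anion]ₒ)]
Numerator = 1×3.34 + 0.076×138 + 0.37×10.8 = 17.82
Denominator = 1×107 + 0.076×26.8 + 0.37×115 = 151.6
Vm = 59.9 · log₁₀(0.11758) = 59.9 × (-0.9297) = -55.69 mV

-56 mV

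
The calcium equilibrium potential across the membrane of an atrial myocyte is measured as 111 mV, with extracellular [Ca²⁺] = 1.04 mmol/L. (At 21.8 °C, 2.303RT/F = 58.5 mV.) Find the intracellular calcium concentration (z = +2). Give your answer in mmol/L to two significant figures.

Nernst: E = (58.5/2) · log₁₀([out]/[in]), so log₁₀([out]/[in]) = 111.0 × 2 / 58.5 = 3.7949.
[out]/[in] = 10^(3.7949) = 6236.
[in] = 1.04 / 6236 = 0.0001668 mmol/L.

0.00017 mmol/L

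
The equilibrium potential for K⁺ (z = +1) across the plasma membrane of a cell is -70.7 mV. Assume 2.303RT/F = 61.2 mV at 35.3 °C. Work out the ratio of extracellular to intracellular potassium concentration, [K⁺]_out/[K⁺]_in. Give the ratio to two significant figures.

log₁₀([out]/[in]) = E·z/(61.2) = -70.7 × 1 / 61.2 = -1.1552
[out]/[in] = 10^(-1.1552) = 0.06995

0.070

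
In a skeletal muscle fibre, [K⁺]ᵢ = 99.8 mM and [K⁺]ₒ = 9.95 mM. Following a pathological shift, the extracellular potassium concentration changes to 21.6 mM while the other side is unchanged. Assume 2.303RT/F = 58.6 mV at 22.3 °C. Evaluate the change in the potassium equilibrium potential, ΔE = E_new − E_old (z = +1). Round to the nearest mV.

E_old = (58.6/1)·log₁₀(9.95/99.8) = -58.68 mV
E_new = (58.6/1)·log₁₀(21.6/99.8) = -38.95 mV
ΔE = -38.95 − (-58.68) = 19.73 mV

20 mV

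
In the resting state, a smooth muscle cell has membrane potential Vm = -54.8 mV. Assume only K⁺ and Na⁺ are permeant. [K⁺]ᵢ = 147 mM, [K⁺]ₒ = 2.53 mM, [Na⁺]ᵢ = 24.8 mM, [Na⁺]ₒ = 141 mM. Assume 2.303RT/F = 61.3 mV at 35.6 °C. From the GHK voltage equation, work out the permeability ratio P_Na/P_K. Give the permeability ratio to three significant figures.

Let α = P_Na/P_K. GHK: Vm = 61.3·log₁₀[(Kₒ + α·Naₒ)/(Kᵢ + α·Naᵢ)].
10^(Vm/61.3) = 10^(-54.8/61.3) = 0.12765
So 0.12765·(Kᵢ + α·Naᵢ) = Kₒ + α·Naₒ → α = (0.12765·147.0 − 2.53) / (141.0 − 0.12765·24.8)
α = (18.77 − 2.53) / (141.0 − 3.166) = 16.24/137.8 = 0.1178

0.118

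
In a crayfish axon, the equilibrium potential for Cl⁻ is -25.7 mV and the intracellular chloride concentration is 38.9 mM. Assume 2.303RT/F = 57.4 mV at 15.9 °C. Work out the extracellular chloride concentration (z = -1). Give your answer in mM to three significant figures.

Nernst: E = (57.4/-1) · log₁₀([out]/[in]), so log₁₀([out]/[in]) = -25.7 × -1 / 57.4 = 0.4477.
[out]/[in] = 10^(0.4477) = 2.804.
[out] = 2.804 × 38.9 = 109.1 mM.

109 mM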